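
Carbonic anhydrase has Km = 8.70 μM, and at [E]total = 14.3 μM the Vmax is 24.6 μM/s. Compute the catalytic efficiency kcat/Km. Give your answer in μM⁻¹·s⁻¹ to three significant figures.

0.198 μM⁻¹·s⁻¹

kcat = Vmax/[E]total = 24.6/14.3 = 1.72 s⁻¹.
kcat/Km = 1.72/8.70 = 0.198 μM⁻¹·s⁻¹.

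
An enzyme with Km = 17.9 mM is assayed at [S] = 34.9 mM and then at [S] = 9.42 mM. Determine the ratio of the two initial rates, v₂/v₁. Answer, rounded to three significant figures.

0.522

Since Vmax cancels, v₂/v₁ = [S]₂(Km+[S]₁) / [S]₁(Km+[S]₂).
= 9.42×(17.9+34.9) / (34.9×(17.9+9.42)) = 497.4/953.5 = 0.522.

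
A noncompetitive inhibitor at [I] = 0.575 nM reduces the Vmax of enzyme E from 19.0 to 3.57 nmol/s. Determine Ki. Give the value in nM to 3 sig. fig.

0.133 nM

Noncompetitive: Vmax,app = Vmax/α with α = 1 + [I]/Ki.
α = Vmax/Vmax,app = 19.0/3.57 = 5.322.
Ki = [I]/(α − 1) = 0.575/4.322 = 0.133 nM.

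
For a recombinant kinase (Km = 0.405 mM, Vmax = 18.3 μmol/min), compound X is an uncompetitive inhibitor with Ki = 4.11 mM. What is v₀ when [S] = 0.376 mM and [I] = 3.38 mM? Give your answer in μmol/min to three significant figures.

6.31 μmol/min

α = 1 + [I]/Ki = 1 + 3.38/4.11 = 1.822.
For an uncompetitive inhibitor, both parameters are divided by α, giving Vmax/α and Km/α: Km,app = 0.222 mM, Vmax,app = 10.0 μmol/min.
v = Vmax,app·[S]/(Km,app + [S]) = 10.0 × 0.376/(0.222 + 0.376) = 6.31 μmol/min.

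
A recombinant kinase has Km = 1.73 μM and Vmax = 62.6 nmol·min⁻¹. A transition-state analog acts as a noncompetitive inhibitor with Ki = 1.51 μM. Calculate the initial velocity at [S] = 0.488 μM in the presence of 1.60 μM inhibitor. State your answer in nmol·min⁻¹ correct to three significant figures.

6.69 nmol·min⁻¹

α = 1 + [I]/Ki = 1 + 1.60/1.51 = 2.060.
For a noncompetitive inhibitor, Vmax is reduced to Vmax/α while Km is unchanged: Km,app = 1.73 μM, Vmax,app = 30.4 nmol·min⁻¹.
v = Vmax,app·[S]/(Km,app + [S]) = 30.4 × 0.488/(1.73 + 0.488) = 6.69 nmol·min⁻¹.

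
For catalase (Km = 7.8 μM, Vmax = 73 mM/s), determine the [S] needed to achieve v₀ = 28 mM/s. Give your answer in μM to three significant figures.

4.85 μM

The required fractional saturation is v/Vmax = 28/73 = 0.3836.
Then [S]/(Km+[S]) = 0.3836 ⇒ [S] = 7.8 × 0.3836/(1 − 0.3836) = 4.85 μM.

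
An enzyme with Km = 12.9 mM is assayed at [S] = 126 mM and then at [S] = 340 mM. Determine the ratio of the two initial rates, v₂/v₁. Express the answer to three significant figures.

1.06

Since Vmax cancels, v₂/v₁ = [S]₂(Km+[S]₁) / [S]₁(Km+[S]₂).
= 340×(12.9+126) / (126×(12.9+340)) = 47230/44470 = 1.06.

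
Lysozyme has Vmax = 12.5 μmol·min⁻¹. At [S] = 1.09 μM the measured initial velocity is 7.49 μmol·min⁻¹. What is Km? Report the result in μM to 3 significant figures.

0.729 μM

From v = Vmax[S]/(Km+[S]), Km = [S](Vmax − v)/v.
Km = 1.09 × (12.5 − 7.49) / 7.49 = 5.461/7.49 = 0.729 μM.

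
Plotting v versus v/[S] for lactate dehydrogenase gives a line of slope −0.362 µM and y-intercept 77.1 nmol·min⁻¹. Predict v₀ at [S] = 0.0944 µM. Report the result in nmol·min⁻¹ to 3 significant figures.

15.9 nmol·min⁻¹

In the Eadie–Hofstee form v = Vmax − Km·(v/[S]), the slope is −Km and the intercept is Vmax, so Km = 0.362 µM and Vmax = 77.1 nmol·min⁻¹.
v = 77.1 × 0.0944/(0.362 + 0.0944) = 15.9 nmol·min⁻¹.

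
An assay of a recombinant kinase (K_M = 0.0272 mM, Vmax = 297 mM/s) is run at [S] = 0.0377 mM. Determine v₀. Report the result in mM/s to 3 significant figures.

[S]/(Km+[S]) = 0.0377/0.06490 = 0.5809, the fractional saturation.
v = 0.5809 × Vmax = 0.5809 × 297 = 173 mM/s.

173 mM/s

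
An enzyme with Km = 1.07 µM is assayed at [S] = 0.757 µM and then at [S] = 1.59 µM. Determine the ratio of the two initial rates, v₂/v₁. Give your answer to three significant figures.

1.44

The fractional saturations are [S]/(Km+[S]) = 0.757/1.827 = 0.4143 and 1.59/2.660 = 0.5977.
v₂/v₁ is just their ratio: 0.5977/0.4143 = 1.44.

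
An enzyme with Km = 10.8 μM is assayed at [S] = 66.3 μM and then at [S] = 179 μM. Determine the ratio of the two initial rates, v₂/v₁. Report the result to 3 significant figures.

1.10

The fractional saturations are [S]/(Km+[S]) = 66.3/77.10 = 0.8599 and 179/189.8 = 0.9431.
v₂/v₁ is just their ratio: 0.9431/0.8599 = 1.10.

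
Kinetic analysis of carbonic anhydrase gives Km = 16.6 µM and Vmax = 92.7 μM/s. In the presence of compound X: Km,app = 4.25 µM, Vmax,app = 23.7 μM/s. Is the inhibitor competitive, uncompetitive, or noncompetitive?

Both Km and Vmax decrease by the same factor (~3.91-fold) — characteristic of uncompetitive inhibition.

uncompetitive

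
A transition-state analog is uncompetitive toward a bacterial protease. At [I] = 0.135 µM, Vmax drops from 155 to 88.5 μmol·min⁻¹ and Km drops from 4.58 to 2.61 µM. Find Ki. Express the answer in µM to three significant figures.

0.180 µM

Uncompetitive: Vmax,app = Vmax/α (and Km,app = Km/α) with α = 1 + [I]/Ki.
α = Vmax/Vmax,app = 155/88.5 = 1.751.
Since α = 1 + [I]/Ki, [I]/Ki = 1.751 − 1 = 0.7514 and Ki = 0.135/0.7514 = 0.180 µM.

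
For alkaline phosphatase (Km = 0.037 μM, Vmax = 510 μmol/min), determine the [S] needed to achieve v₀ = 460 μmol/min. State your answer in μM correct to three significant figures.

0.340 μM

Rearranging v = Vmax[S]/(Km+[S]) gives [S] = Km·v/(Vmax − v).
[S] = 0.037 × 460 / (510 − 460) = 17.02/50.00 = 0.340 μM.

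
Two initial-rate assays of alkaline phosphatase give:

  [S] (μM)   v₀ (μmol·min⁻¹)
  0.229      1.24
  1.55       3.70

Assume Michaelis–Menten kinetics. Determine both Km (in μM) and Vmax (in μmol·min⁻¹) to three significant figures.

From v = Vmax[S]/(Km+[S]), each point gives Vmax = v(Km+[S])/[S].
Equating: 1.24(Km+0.229)/0.229 = 3.70(Km+1.55)/1.55.
5.415·Km + 1.24 = 2.387·Km + 3.70, so (5.415 − 2.387)·Km = 3.70 − 1.24.
Km = 2.460/3.028 = 0.812 μM; then Vmax = 1.24(0.812+0.229)/0.229 = 5.64 μmol·min⁻¹.

Km = 0.812 μM; Vmax = 5.64 μmol·min⁻¹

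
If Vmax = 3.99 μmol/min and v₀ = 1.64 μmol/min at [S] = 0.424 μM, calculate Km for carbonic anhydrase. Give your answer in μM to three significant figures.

v/Vmax = 1.64/3.99 = 0.4110 = [S]/(Km+[S]).
So Km + [S] = [S]/0.4110 = 1.032 μM, giving Km = 1.032 − 0.424 = 0.608 μM.

0.608 μM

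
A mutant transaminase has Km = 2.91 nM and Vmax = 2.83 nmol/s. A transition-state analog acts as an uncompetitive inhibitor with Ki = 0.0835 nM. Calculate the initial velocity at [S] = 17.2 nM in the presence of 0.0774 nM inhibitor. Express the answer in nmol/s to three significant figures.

α = 1 + [I]/Ki = 1 + 0.0774/0.0835 = 1.927.
For an uncompetitive inhibitor, both parameters are divided by α, giving Vmax/α and Km/α: Km,app = 1.51 nM, Vmax,app = 1.47 nmol/s.
v = Vmax,app·[S]/(Km,app + [S]) = 1.47 × 17.2/(1.51 + 17.2) = 1.35 nmol/s.

1.35 nmol/s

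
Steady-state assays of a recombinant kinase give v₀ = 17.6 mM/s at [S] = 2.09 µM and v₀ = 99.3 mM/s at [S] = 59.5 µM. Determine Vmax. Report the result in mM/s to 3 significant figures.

In reciprocal form, 1/v = (Km/Vmax)·(1/[S]) + 1/Vmax. The two points give (1/[S], 1/v) = (0.4785, 0.05682) and (0.01681, 0.01007).
Slope = (0.05682 − 0.01007)/(0.4785 − 0.01681) = 0.1013; intercept = 0.05682 − 0.1013×0.4785 = 0.008369.
Vmax = 1/intercept = 119 mM/s; Km = slope × Vmax = 0.1013 × 119 = 12.1 µM.

119 mM/s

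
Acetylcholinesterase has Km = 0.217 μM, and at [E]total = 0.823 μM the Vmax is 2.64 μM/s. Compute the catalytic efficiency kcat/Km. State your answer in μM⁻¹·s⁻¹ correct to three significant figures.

kcat = Vmax/[E]total = 2.64/0.823 = 3.21 s⁻¹.
kcat/Km = 3.21/0.217 = 14.8 μM⁻¹·s⁻¹.

14.8 μM⁻¹·s⁻¹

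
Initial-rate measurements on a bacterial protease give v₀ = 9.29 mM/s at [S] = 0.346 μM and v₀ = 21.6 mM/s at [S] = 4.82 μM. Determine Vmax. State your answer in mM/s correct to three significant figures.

From v = Vmax[S]/(Km+[S]), each point gives Vmax = v(Km+[S])/[S].
Equating: 9.29(Km+0.346)/0.346 = 21.6(Km+4.82)/4.82.
26.85·Km + 9.29 = 4.481·Km + 21.6, so (26.85 − 4.481)·Km = 21.6 − 9.29.
Km = 12.31/22.37 = 0.550 μM; then Vmax = 9.29(0.550+0.346)/0.346 = 24.1 mM/s.

24.1 mM/s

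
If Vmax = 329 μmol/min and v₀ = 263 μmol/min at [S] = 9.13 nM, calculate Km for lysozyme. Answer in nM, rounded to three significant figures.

From v = Vmax[S]/(Km+[S]), Km = [S](Vmax − v)/v.
Km = 9.13 × (329 − 263) / 263 = 602.6/263 = 2.29 nM.

2.29 nM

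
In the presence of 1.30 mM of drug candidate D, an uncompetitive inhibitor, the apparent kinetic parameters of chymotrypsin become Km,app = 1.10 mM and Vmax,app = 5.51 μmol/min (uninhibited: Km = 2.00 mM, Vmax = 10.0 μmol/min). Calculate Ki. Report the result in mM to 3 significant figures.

1.60 mM

Uncompetitive: Vmax,app = Vmax/α (and Km,app = Km/α) with α = 1 + [I]/Ki.
α = Vmax/Vmax,app = 10.0/5.51 = 1.815.
Ki = [I]/(α − 1) = 1.30/0.8149 = 1.60 mM.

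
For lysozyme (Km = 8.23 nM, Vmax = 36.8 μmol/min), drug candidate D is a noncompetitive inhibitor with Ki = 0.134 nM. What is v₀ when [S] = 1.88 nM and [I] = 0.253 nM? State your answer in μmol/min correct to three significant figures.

With α = 1 + [I]/Ki = 1 + 0.253/0.134 = 2.888, the noncompetitive rate law is v = (Vmax/α)·[S] / (Km + [S]).
v = (36.8/2.888)×1.88 / (8.23 + 1.88) = 23.96/10.11 = 2.37 μmol/min.

2.37 μmol/min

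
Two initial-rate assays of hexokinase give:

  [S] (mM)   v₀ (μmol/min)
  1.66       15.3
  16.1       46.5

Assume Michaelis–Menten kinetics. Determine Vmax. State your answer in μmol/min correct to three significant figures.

In reciprocal form, 1/v = (Km/Vmax)·(1/[S]) + 1/Vmax. The two points give (1/[S], 1/v) = (0.6024, 0.06536) and (0.06211, 0.02151).
Slope = (0.06536 − 0.02151)/(0.6024 − 0.06211) = 0.08117; intercept = 0.06536 − 0.08117×0.6024 = 0.01646.
Vmax = 1/intercept = 60.7 μmol/min; Km = slope × Vmax = 0.08117 × 60.7 = 4.93 mM.

60.7 μmol/min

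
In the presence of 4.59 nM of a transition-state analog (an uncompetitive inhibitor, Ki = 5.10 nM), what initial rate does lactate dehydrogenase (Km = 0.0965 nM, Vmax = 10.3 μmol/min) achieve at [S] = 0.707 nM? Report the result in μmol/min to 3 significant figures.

With α = 1 + [I]/Ki = 1 + 4.59/5.10 = 1.900, the uncompetitive rate law is v = (Vmax/α)·[S] / (Km/α + [S]).
v = (10.3/1.900)×0.707 / (0.0965/1.900 + 0.707) = 3.833/0.7578 = 5.06 μmol/min.

5.06 μmol/min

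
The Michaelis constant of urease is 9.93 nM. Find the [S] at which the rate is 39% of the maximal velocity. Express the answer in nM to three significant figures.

6.35 nM

v/Vmax = [S]/(Km+[S]) = 0.39, so [S] = Km·0.39/(1 − 0.39) = 9.93 × 0.6393.
[S] = 6.35 nM.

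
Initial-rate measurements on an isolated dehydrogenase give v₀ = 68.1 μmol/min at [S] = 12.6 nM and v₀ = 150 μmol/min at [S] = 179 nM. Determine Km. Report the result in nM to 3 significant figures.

From v = Vmax[S]/(Km+[S]), each point gives Vmax = v(Km+[S])/[S].
Equating: 68.1(Km+12.6)/12.6 = 150(Km+179)/179.
5.405·Km + 68.1 = 0.8380·Km + 150, so (5.405 − 0.8380)·Km = 150 − 68.1.
Km = 81.90/4.567 = 17.9 nM; then Vmax = 68.1(17.9+12.6)/12.6 = 165 μmol/min.

17.9 nM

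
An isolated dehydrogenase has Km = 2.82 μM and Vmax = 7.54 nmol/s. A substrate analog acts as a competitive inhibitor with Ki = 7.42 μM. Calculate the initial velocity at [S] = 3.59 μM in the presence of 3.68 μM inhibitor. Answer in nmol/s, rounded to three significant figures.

3.47 nmol/s

α = 1 + [I]/Ki = 1 + 3.68/7.42 = 1.496.
For a competitive inhibitor, Vmax is unchanged and the apparent Km becomes α·Km: Km,app = 4.22 μM, Vmax,app = 7.54 nmol/s.
v = Vmax,app·[S]/(Km,app + [S]) = 7.54 × 3.59/(4.22 + 3.59) = 3.47 nmol/s.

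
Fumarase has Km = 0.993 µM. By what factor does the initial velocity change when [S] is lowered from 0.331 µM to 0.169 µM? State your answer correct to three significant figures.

The fractional saturations are [S]/(Km+[S]) = 0.331/1.324 = 0.2500 and 0.169/1.162 = 0.1454.
v₂/v₁ is just their ratio: 0.1454/0.2500 = 0.582.

0.582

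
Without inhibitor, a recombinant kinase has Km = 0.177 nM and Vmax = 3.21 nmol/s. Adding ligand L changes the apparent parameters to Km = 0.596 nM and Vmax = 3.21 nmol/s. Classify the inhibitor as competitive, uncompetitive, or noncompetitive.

Km increases (0.177 → 0.596 nM) while Vmax is unchanged — the hallmark of competitive inhibition.

competitive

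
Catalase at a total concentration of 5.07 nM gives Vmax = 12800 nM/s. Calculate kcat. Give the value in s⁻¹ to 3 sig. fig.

2520 s⁻¹

kcat = Vmax/[E]total = 12800 nM/s / 5.07 nM = 2520 s⁻¹.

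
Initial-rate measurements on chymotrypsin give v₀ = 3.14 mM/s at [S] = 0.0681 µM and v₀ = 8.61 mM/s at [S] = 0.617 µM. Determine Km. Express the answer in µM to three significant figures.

From v = Vmax[S]/(Km+[S]), each point gives Vmax = v(Km+[S])/[S].
Equating: 3.14(Km+0.0681)/0.0681 = 8.61(Km+0.617)/0.617.
46.11·Km + 3.14 = 13.95·Km + 8.61, so (46.11 − 13.95)·Km = 8.61 − 3.14.
Km = 5.470/32.15 = 0.170 µM; then Vmax = 3.14(0.170+0.0681)/0.0681 = 11.0 mM/s.

0.170 µM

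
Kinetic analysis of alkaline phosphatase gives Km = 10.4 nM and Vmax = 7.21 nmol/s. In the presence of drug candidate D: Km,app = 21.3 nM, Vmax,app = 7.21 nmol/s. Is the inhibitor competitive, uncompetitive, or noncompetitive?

Km increases (10.4 → 21.3 nM) while Vmax is unchanged — the hallmark of competitive inhibition.

competitive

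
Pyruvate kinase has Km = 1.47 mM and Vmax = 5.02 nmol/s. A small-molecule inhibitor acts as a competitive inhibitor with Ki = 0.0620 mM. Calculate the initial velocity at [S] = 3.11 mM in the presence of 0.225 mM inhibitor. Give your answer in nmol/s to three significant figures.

α = 1 + [I]/Ki = 1 + 0.225/0.0620 = 4.629.
For a competitive inhibitor, Vmax is unchanged and the apparent Km becomes α·Km: Km,app = 6.80 mM, Vmax,app = 5.02 nmol/s.
v = Vmax,app·[S]/(Km,app + [S]) = 5.02 × 3.11/(6.80 + 3.11) = 1.57 nmol/s.

1.57 nmol/s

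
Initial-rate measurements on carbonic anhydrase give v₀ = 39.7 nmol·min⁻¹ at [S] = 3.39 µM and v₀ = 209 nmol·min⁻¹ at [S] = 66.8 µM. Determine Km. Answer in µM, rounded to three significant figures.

19.7 µM

From v = Vmax[S]/(Km+[S]), each point gives Vmax = v(Km+[S])/[S].
Equating: 39.7(Km+3.39)/3.39 = 209(Km+66.8)/66.8.
11.71·Km + 39.7 = 3.129·Km + 209, so (11.71 − 3.129)·Km = 209 − 39.7.
Km = 169.3/8.582 = 19.7 µM; then Vmax = 39.7(19.7+3.39)/3.39 = 271 nmol·min⁻¹.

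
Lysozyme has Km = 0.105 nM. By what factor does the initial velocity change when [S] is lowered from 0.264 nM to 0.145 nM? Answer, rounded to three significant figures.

0.811

Since Vmax cancels, v₂/v₁ = [S]₂(Km+[S]₁) / [S]₁(Km+[S]₂).
= 0.145×(0.105+0.264) / (0.264×(0.105+0.145)) = 0.05350/0.06600 = 0.811.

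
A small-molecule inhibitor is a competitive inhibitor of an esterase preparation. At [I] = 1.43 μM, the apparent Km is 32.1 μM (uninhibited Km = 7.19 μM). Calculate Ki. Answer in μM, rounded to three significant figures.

Competitive: Km,app = α·Km with α = 1 + [I]/Ki.
α = Km,app/Km = 32.1/7.19 = 4.465.
Since α = 1 + [I]/Ki, [I]/Ki = 4.465 − 1 = 3.465 and Ki = 1.43/3.465 = 0.413 μM.

0.413 μM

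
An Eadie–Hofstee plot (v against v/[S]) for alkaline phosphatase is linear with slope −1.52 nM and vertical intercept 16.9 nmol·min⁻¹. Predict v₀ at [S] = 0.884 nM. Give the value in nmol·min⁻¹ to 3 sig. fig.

6.21 nmol·min⁻¹

In the Eadie–Hofstee form v = Vmax − Km·(v/[S]), the slope is −Km and the intercept is Vmax, so Km = 1.52 nM and Vmax = 16.9 nmol·min⁻¹.
v = 16.9 × 0.884/(1.52 + 0.884) = 6.21 nmol·min⁻¹.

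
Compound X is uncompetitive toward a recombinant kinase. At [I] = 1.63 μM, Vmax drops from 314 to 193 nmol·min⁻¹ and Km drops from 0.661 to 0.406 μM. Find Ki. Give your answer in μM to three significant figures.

Uncompetitive: Vmax,app = Vmax/α (and Km,app = Km/α) with α = 1 + [I]/Ki.
α = Vmax/Vmax,app = 314/193 = 1.627.
Ki = [I]/(α − 1) = 1.63/0.6269 = 2.60 μM.

2.60 μM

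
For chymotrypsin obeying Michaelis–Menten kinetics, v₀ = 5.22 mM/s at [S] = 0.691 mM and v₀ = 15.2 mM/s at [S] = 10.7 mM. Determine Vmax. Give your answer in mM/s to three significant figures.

In reciprocal form, 1/v = (Km/Vmax)·(1/[S]) + 1/Vmax. The two points give (1/[S], 1/v) = (1.447, 0.1916) and (0.09346, 0.06579).
Slope = (0.1916 − 0.06579)/(1.447 − 0.09346) = 0.09292; intercept = 0.1916 − 0.09292×1.447 = 0.05711.
Vmax = 1/intercept = 17.5 mM/s; Km = slope × Vmax = 0.09292 × 17.5 = 1.63 mM.

17.5 mM/s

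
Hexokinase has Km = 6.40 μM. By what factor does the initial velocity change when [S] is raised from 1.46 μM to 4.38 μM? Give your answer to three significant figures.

Since Vmax cancels, v₂/v₁ = [S]₂(Km+[S]₁) / [S]₁(Km+[S]₂).
= 4.38×(6.40+1.46) / (1.46×(6.40+4.38)) = 34.43/15.74 = 2.19.

2.19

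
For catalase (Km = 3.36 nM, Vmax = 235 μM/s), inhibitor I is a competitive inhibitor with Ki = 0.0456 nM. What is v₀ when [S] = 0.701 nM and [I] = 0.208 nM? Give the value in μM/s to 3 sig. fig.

8.50 μM/s

With α = 1 + [I]/Ki = 1 + 0.208/0.0456 = 5.561, the competitive rate law is v = Vmax[S] / (αKm + [S]).
v = 235×0.701 / (5.561×3.36 + 0.701) = 164.7/19.39 = 8.50 μM/s.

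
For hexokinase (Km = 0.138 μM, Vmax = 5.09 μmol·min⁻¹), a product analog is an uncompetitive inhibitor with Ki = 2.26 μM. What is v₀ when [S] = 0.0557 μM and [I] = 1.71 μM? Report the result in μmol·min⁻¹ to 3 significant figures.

With α = 1 + [I]/Ki = 1 + 1.71/2.26 = 1.757, the uncompetitive rate law is v = (Vmax/α)·[S] / (Km/α + [S]).
v = (5.09/1.757)×0.0557 / (0.138/1.757 + 0.0557) = 0.1614/0.1343 = 1.20 μmol·min⁻¹.

1.20 μmol·min⁻¹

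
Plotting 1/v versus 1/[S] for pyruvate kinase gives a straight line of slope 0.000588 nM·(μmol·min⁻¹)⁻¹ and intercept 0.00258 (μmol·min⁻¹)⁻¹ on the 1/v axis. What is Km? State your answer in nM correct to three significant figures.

0.228 nM

y-intercept = 1/Vmax ⇒ Vmax = 388 μmol·min⁻¹; slope = Km/Vmax ⇒ Km = slope × Vmax.
Km = 0.000588 × 388 = 0.228 nM.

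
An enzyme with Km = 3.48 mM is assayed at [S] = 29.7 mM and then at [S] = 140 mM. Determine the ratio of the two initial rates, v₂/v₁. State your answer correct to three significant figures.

1.09

Since Vmax cancels, v₂/v₁ = [S]₂(Km+[S]₁) / [S]₁(Km+[S]₂).
= 140×(3.48+29.7) / (29.7×(3.48+140)) = 4645/4261 = 1.09.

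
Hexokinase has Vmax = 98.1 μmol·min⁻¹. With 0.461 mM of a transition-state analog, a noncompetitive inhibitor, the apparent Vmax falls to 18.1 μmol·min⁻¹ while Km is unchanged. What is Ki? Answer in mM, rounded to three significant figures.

Noncompetitive: Vmax,app = Vmax/α with α = 1 + [I]/Ki.
α = Vmax/Vmax,app = 98.1/18.1 = 5.420.
Ki = [I]/(α − 1) = 0.461/4.420 = 0.104 mM.

0.104 mM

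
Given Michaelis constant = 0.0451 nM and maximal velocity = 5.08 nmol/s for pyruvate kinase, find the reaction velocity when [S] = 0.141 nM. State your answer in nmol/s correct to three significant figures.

3.85 nmol/s

[S]/(Km+[S]) = 0.141/0.1861 = 0.7577, the fractional saturation.
v = 0.7577 × Vmax = 0.7577 × 5.08 = 3.85 nmol/s.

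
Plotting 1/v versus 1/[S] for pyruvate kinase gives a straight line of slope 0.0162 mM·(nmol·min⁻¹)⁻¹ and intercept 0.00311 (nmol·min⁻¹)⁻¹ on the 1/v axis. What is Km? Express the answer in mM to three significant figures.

5.21 mM

y-intercept = 1/Vmax ⇒ Vmax = 322 nmol·min⁻¹; slope = Km/Vmax ⇒ Km = slope × Vmax.
Km = 0.0162 × 322 = 5.21 mM.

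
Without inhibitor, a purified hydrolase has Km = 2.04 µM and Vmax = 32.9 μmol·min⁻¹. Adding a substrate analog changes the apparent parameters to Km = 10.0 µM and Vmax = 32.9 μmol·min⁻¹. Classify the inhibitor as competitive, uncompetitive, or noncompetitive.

Km increases (2.04 → 10.0 µM) while Vmax is unchanged — the hallmark of competitive inhibition.

competitive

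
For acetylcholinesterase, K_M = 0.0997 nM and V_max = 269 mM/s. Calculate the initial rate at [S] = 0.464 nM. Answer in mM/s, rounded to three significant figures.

221 mM/s

v = Vmax·[S]/(Km + [S]) = 269 × 0.464 / (0.0997 + 0.464)
  = 124.8 / 0.5637 = 221 mM/s.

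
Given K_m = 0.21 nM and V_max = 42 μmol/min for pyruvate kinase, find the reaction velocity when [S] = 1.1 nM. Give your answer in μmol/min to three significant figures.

35.3 μmol/min

v = Vmax·[S]/(Km + [S]) = 42 × 1.1 / (0.21 + 1.1)
  = 46.20 / 1.310 = 35.3 μmol/min.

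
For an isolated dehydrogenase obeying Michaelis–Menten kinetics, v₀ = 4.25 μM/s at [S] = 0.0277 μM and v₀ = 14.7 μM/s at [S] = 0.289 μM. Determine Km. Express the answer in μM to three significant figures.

In reciprocal form, 1/v = (Km/Vmax)·(1/[S]) + 1/Vmax. The two points give (1/[S], 1/v) = (36.10, 0.2353) and (3.460, 0.06803).
Slope = (0.2353 − 0.06803)/(36.10 − 3.460) = 0.005124; intercept = 0.2353 − 0.005124×36.10 = 0.05030.
Vmax = 1/intercept = 19.9 μM/s; Km = slope × Vmax = 0.005124 × 19.9 = 0.102 μM.

0.102 μM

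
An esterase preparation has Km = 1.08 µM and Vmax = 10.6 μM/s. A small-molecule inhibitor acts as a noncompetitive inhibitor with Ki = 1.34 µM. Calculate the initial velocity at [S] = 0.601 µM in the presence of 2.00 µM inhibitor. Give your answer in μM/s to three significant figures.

1.52 μM/s

With α = 1 + [I]/Ki = 1 + 2.00/1.34 = 2.493, the noncompetitive rate law is v = (Vmax/α)·[S] / (Km + [S]).
v = (10.6/2.493)×0.601 / (1.08 + 0.601) = 2.556/1.681 = 1.52 μM/s.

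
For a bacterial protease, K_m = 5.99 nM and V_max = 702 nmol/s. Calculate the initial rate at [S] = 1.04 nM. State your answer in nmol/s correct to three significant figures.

104 nmol/s

[S]/(Km+[S]) = 1.04/7.030 = 0.1479, the fractional saturation.
v = 0.1479 × Vmax = 0.1479 × 702 = 104 nmol/s.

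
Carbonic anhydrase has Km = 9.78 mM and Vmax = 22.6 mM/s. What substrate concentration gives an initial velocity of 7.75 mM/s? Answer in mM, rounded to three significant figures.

The required fractional saturation is v/Vmax = 7.75/22.6 = 0.3429.
Then [S]/(Km+[S]) = 0.3429 ⇒ [S] = 9.78 × 0.3429/(1 − 0.3429) = 5.10 mM.

5.10 mM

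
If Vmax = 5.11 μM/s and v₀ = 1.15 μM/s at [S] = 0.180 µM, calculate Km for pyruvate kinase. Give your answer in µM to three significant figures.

From v = Vmax[S]/(Km+[S]), Km = [S](Vmax − v)/v.
Km = 0.180 × (5.11 − 1.15) / 1.15 = 0.7128/1.15 = 0.620 µM.

0.620 µM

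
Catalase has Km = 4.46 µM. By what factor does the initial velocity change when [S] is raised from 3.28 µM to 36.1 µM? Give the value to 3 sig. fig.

The fractional saturations are [S]/(Km+[S]) = 3.28/7.740 = 0.4238 and 36.1/40.56 = 0.8900.
v₂/v₁ is just their ratio: 0.8900/0.4238 = 2.10.

2.10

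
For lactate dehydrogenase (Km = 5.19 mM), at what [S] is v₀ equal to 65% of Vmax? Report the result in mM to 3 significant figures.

v/Vmax = [S]/(Km+[S]) = 0.65, so [S] = Km·0.65/(1 − 0.65) = 5.19 × 1.857.
[S] = 9.64 mM.

9.64 mM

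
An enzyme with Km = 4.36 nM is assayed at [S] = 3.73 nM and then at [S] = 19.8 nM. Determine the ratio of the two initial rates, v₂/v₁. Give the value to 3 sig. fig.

The fractional saturations are [S]/(Km+[S]) = 3.73/8.090 = 0.4611 and 19.8/24.16 = 0.8195.
v₂/v₁ is just their ratio: 0.8195/0.4611 = 1.78.

1.78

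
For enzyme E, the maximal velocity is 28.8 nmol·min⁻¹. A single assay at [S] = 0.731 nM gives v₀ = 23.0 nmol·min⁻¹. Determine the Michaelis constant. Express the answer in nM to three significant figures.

From v = Vmax[S]/(Km+[S]), Km = [S](Vmax − v)/v.
Km = 0.731 × (28.8 − 23.0) / 23.0 = 4.240/23.0 = 0.184 nM.

0.184 nM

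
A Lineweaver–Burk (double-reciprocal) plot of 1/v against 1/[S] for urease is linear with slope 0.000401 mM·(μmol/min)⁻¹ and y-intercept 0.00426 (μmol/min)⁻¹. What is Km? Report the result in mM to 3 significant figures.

y-intercept = 1/Vmax ⇒ Vmax = 235 μmol/min; slope = Km/Vmax ⇒ Km = slope × Vmax.
Km = 0.000401 × 235 = 0.0941 mM.

0.0941 mM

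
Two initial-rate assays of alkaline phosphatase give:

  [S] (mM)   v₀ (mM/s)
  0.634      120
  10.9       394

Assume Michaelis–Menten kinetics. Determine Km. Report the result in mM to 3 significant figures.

From v = Vmax[S]/(Km+[S]), each point gives Vmax = v(Km+[S])/[S].
Equating: 120(Km+0.634)/0.634 = 394(Km+10.9)/10.9.
189.3·Km + 120 = 36.15·Km + 394, so (189.3 − 36.15)·Km = 394 − 120.
Km = 274.0/153.1 = 1.79 mM; then Vmax = 120(1.79+0.634)/0.634 = 459 mM/s.

1.79 mM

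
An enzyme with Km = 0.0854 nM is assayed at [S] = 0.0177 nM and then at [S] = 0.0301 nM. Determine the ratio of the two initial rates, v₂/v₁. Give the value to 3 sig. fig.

Since Vmax cancels, v₂/v₁ = [S]₂(Km+[S]₁) / [S]₁(Km+[S]₂).
= 0.0301×(0.0854+0.0177) / (0.0177×(0.0854+0.0301)) = 0.003103/0.002044 = 1.52.

1.52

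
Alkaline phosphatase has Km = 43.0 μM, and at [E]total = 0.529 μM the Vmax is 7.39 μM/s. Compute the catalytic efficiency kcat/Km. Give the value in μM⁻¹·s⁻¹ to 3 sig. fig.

0.325 μM⁻¹·s⁻¹

kcat = Vmax/[E]total = 7.39/0.529 = 14.0 s⁻¹.
kcat/Km = 14.0/43.0 = 0.325 μM⁻¹·s⁻¹.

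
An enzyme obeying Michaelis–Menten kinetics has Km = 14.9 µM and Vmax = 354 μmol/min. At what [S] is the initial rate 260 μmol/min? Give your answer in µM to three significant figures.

41.2 µM

Rearranging v = Vmax[S]/(Km+[S]) gives [S] = Km·v/(Vmax − v).
[S] = 14.9 × 260 / (354 − 260) = 3874/94.00 = 41.2 µM.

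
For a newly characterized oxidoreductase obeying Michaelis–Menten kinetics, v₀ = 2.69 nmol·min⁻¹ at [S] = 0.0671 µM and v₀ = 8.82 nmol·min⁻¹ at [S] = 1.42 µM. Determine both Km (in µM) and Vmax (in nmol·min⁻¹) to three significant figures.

Km = 0.181 µM; Vmax = 9.94 nmol·min⁻¹

From v = Vmax[S]/(Km+[S]), each point gives Vmax = v(Km+[S])/[S].
Equating: 2.69(Km+0.0671)/0.0671 = 8.82(Km+1.42)/1.42.
40.09·Km + 2.69 = 6.211·Km + 8.82, so (40.09 − 6.211)·Km = 8.82 − 2.69.
Km = 6.130/33.88 = 0.181 µM; then Vmax = 2.69(0.181+0.0671)/0.0671 = 9.94 nmol·min⁻¹.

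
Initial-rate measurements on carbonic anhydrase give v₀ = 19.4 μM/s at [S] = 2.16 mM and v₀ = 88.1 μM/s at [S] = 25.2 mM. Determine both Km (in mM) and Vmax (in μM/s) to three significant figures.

In reciprocal form, 1/v = (Km/Vmax)·(1/[S]) + 1/Vmax. The two points give (1/[S], 1/v) = (0.4630, 0.05155) and (0.03968, 0.01135).
Slope = (0.05155 − 0.01135)/(0.4630 − 0.03968) = 0.09496; intercept = 0.05155 − 0.09496×0.4630 = 0.007582.
Vmax = 1/intercept = 132 μM/s; Km = slope × Vmax = 0.09496 × 132 = 12.5 mM.

Km = 12.5 mM; Vmax = 132 μM/s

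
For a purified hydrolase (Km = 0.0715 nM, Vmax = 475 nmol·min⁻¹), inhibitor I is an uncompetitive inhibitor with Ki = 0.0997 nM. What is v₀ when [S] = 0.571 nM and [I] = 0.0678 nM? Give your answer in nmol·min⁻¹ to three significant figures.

263 nmol·min⁻¹

With α = 1 + [I]/Ki = 1 + 0.0678/0.0997 = 1.680, the uncompetitive rate law is v = (Vmax/α)·[S] / (Km/α + [S]).
v = (475/1.680)×0.571 / (0.0715/1.680 + 0.571) = 161.4/0.6136 = 263 nmol·min⁻¹.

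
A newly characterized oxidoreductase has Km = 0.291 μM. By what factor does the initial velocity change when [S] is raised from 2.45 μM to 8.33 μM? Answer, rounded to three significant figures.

1.08

Since Vmax cancels, v₂/v₁ = [S]₂(Km+[S]₁) / [S]₁(Km+[S]₂).
= 8.33×(0.291+2.45) / (2.45×(0.291+8.33)) = 22.83/21.12 = 1.08.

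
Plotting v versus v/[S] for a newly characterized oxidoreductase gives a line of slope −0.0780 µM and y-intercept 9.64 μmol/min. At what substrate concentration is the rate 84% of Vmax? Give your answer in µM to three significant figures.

The Eadie–Hofstee slope gives Km = 0.0780 µM (slope = −Km).
v/Vmax = [S]/(Km+[S]) = 0.84 ⇒ [S] = Km·0.84/(1−0.84) = 0.0780 × 5.250 = 0.409 µM.

0.409 µM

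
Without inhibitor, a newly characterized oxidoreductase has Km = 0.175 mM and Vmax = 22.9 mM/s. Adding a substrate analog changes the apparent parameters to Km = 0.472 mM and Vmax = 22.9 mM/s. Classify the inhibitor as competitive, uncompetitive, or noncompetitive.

competitive

Km increases (0.175 → 0.472 mM) while Vmax is unchanged — the hallmark of competitive inhibition.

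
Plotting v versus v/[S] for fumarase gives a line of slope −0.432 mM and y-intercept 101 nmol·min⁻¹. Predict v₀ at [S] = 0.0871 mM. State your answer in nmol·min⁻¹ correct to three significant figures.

16.9 nmol·min⁻¹

In the Eadie–Hofstee form v = Vmax − Km·(v/[S]), the slope is −Km and the intercept is Vmax, so Km = 0.432 mM and Vmax = 101 nmol·min⁻¹.
v = 101 × 0.0871/(0.432 + 0.0871) = 16.9 nmol·min⁻¹.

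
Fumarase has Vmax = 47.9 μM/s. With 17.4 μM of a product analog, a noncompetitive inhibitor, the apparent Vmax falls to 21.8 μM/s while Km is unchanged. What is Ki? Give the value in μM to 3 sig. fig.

14.5 μM

Noncompetitive: Vmax,app = Vmax/α with α = 1 + [I]/Ki.
α = Vmax/Vmax,app = 47.9/21.8 = 2.197.
Ki = [I]/(α − 1) = 17.4/1.197 = 14.5 μM.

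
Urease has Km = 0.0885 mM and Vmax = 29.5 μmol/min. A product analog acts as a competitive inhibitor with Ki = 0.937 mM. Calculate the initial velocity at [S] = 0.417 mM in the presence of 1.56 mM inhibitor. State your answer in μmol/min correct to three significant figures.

18.8 μmol/min

With α = 1 + [I]/Ki = 1 + 1.56/0.937 = 2.665, the competitive rate law is v = Vmax[S] / (αKm + [S]).
v = 29.5×0.417 / (2.665×0.0885 + 0.417) = 12.30/0.6528 = 18.8 μmol/min.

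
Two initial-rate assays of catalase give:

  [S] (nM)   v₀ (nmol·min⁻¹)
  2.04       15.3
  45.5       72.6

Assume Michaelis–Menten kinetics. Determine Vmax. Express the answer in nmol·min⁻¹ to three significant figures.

88.1 nmol·min⁻¹

From v = Vmax[S]/(Km+[S]), each point gives Vmax = v(Km+[S])/[S].
Equating: 15.3(Km+2.04)/2.04 = 72.6(Km+45.5)/45.5.
7.500·Km + 15.3 = 1.596·Km + 72.6, so (7.500 − 1.596)·Km = 72.6 − 15.3.
Km = 57.30/5.904 = 9.70 nM; then Vmax = 15.3(9.70+2.04)/2.04 = 88.1 nmol·min⁻¹.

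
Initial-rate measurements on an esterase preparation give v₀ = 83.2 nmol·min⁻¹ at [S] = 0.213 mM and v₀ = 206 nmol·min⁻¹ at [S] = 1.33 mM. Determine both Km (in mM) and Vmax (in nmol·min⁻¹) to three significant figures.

In reciprocal form, 1/v = (Km/Vmax)·(1/[S]) + 1/Vmax. The two points give (1/[S], 1/v) = (4.695, 0.01202) and (0.7519, 0.004854).
Slope = (0.01202 − 0.004854)/(4.695 − 0.7519) = 0.001817; intercept = 0.01202 − 0.001817×4.695 = 0.003488.
Vmax = 1/intercept = 287 nmol·min⁻¹; Km = slope × Vmax = 0.001817 × 287 = 0.521 mM.

Km = 0.521 mM; Vmax = 287 nmol·min⁻¹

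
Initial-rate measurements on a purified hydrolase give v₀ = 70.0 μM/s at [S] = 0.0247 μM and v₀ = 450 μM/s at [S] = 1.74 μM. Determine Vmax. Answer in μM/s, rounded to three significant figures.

From v = Vmax[S]/(Km+[S]), each point gives Vmax = v(Km+[S])/[S].
Equating: 70.0(Km+0.0247)/0.0247 = 450(Km+1.74)/1.74.
2834·Km + 70.0 = 258.6·Km + 450, so (2834 − 258.6)·Km = 450 − 70.0.
Km = 380.0/2575 = 0.148 μM; then Vmax = 70.0(0.148+0.0247)/0.0247 = 488 μM/s.

488 μM/s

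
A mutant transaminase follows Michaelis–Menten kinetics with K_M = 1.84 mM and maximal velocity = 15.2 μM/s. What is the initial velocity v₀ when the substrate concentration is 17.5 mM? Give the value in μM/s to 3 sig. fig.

13.8 μM/s

v = Vmax·[S]/(Km + [S]) = 15.2 × 17.5 / (1.84 + 17.5)
  = 266.0 / 19.34 = 13.8 μM/s.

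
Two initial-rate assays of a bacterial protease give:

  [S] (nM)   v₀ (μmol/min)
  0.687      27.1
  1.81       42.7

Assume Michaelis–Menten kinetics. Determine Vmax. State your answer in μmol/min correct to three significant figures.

From v = Vmax[S]/(Km+[S]), each point gives Vmax = v(Km+[S])/[S].
Equating: 27.1(Km+0.687)/0.687 = 42.7(Km+1.81)/1.81.
39.45·Km + 27.1 = 23.59·Km + 42.7, so (39.45 − 23.59)·Km = 42.7 − 27.1.
Km = 15.60/15.86 = 0.984 nM; then Vmax = 27.1(0.984+0.687)/0.687 = 65.9 μmol/min.

65.9 μmol/min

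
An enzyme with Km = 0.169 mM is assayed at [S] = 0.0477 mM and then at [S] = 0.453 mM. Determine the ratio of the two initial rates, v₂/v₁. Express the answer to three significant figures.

3.31

Since Vmax cancels, v₂/v₁ = [S]₂(Km+[S]₁) / [S]₁(Km+[S]₂).
= 0.453×(0.169+0.0477) / (0.0477×(0.169+0.453)) = 0.09817/0.02967 = 3.31.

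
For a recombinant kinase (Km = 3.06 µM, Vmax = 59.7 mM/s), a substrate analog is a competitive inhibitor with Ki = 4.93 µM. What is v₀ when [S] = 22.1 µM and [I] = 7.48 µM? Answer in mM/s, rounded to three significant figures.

α = 1 + [I]/Ki = 1 + 7.48/4.93 = 2.517.
For a competitive inhibitor, Vmax is unchanged and the apparent Km becomes α·Km: Km,app = 7.70 µM, Vmax,app = 59.7 mM/s.
v = Vmax,app·[S]/(Km,app + [S]) = 59.7 × 22.1/(7.70 + 22.1) = 44.3 mM/s.

44.3 mM/s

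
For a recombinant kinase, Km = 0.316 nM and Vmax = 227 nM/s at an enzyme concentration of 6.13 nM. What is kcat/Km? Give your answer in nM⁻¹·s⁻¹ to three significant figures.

117 nM⁻¹·s⁻¹

kcat = Vmax/[E]total = 227/6.13 = 37.0 s⁻¹.
kcat/Km = 37.0/0.316 = 117 nM⁻¹·s⁻¹.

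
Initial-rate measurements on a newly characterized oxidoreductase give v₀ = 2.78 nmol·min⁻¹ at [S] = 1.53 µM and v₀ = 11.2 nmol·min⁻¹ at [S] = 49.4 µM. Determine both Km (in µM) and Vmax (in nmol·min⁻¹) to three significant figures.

In reciprocal form, 1/v = (Km/Vmax)·(1/[S]) + 1/Vmax. The two points give (1/[S], 1/v) = (0.6536, 0.3597) and (0.02024, 0.08929).
Slope = (0.3597 − 0.08929)/(0.6536 − 0.02024) = 0.4270; intercept = 0.3597 − 0.4270×0.6536 = 0.08064.
Vmax = 1/intercept = 12.4 nmol·min⁻¹; Km = slope × Vmax = 0.4270 × 12.4 = 5.29 µM.

Km = 5.29 µM; Vmax = 12.4 nmol·min⁻¹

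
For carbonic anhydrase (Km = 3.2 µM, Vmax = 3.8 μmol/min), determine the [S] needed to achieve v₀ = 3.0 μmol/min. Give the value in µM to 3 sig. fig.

12.0 µM

The required fractional saturation is v/Vmax = 3.0/3.8 = 0.7895.
Then [S]/(Km+[S]) = 0.7895 ⇒ [S] = 3.2 × 0.7895/(1 − 0.7895) = 12.0 µM.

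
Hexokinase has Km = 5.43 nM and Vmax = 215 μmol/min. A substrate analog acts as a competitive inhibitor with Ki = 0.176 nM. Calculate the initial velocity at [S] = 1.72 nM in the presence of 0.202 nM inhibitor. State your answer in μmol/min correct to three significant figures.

α = 1 + [I]/Ki = 1 + 0.202/0.176 = 2.148.
For a competitive inhibitor, Vmax is unchanged and the apparent Km becomes α·Km: Km,app = 11.7 nM, Vmax,app = 215 μmol/min.
v = Vmax,app·[S]/(Km,app + [S]) = 215 × 1.72/(11.7 + 1.72) = 27.6 μmol/min.

27.6 μmol/min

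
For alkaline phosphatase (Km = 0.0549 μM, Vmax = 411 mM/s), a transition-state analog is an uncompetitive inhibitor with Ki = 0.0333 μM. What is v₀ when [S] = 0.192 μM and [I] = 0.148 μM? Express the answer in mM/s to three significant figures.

71.7 mM/s

α = 1 + [I]/Ki = 1 + 0.148/0.0333 = 5.444.
For an uncompetitive inhibitor, both parameters are divided by α, giving Vmax/α and Km/α: Km,app = 0.0101 μM, Vmax,app = 75.5 mM/s.
v = Vmax,app·[S]/(Km,app + [S]) = 75.5 × 0.192/(0.0101 + 0.192) = 71.7 mM/s.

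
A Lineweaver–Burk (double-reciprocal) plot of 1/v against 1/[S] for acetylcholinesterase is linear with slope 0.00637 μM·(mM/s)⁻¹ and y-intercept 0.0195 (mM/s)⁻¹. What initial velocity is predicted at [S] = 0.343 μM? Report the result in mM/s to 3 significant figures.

26.3 mM/s

The y-intercept is 1/Vmax, so Vmax = 1/0.0195 = 51.3 mM/s.
The slope is Km/Vmax, so Km = 0.00637 × 51.3 = 0.327 μM.
Then v = 51.3 × 0.343/(0.327 + 0.343) = 26.3 mM/s.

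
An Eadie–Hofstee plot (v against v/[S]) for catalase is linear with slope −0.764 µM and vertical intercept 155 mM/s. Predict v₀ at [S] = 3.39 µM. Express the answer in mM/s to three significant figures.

126 mM/s

In the Eadie–Hofstee form v = Vmax − Km·(v/[S]), the slope is −Km and the intercept is Vmax, so Km = 0.764 µM and Vmax = 155 mM/s.
v = 155 × 3.39/(0.764 + 3.39) = 126 mM/s.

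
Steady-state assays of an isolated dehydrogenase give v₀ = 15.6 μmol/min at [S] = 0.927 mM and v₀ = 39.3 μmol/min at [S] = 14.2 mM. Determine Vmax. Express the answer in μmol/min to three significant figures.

From v = Vmax[S]/(Km+[S]), each point gives Vmax = v(Km+[S])/[S].
Equating: 15.6(Km+0.927)/0.927 = 39.3(Km+14.2)/14.2.
16.83·Km + 15.6 = 2.768·Km + 39.3, so (16.83 − 2.768)·Km = 39.3 − 15.6.
Km = 23.70/14.06 = 1.69 mM; then Vmax = 15.6(1.69+0.927)/0.927 = 44.0 μmol/min.

44.0 μmol/min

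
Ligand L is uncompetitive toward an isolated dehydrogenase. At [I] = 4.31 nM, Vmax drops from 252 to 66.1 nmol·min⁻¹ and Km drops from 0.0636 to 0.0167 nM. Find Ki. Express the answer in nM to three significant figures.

Uncompetitive: Vmax,app = Vmax/α (and Km,app = Km/α) with α = 1 + [I]/Ki.
α = Vmax/Vmax,app = 252/66.1 = 3.812.
Since α = 1 + [I]/Ki, [I]/Ki = 3.812 − 1 = 2.812 and Ki = 4.31/2.812 = 1.53 nM.

1.53 nM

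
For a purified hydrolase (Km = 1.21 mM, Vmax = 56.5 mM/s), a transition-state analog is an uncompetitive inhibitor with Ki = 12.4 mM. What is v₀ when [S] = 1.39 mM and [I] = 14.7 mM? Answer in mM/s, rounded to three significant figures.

18.5 mM/s

α = 1 + [I]/Ki = 1 + 14.7/12.4 = 2.185.
For an uncompetitive inhibitor, both parameters are divided by α, giving Vmax/α and Km/α: Km,app = 0.554 mM, Vmax,app = 25.9 mM/s.
v = Vmax,app·[S]/(Km,app + [S]) = 25.9 × 1.39/(0.554 + 1.39) = 18.5 mM/s.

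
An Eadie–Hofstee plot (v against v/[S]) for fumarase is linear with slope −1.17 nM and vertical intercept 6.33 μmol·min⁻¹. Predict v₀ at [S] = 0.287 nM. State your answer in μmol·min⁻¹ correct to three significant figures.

1.25 μmol·min⁻¹

In the Eadie–Hofstee form v = Vmax − Km·(v/[S]), the slope is −Km and the intercept is Vmax, so Km = 1.17 nM and Vmax = 6.33 μmol·min⁻¹.
v = 6.33 × 0.287/(1.17 + 0.287) = 1.25 μmol·min⁻¹.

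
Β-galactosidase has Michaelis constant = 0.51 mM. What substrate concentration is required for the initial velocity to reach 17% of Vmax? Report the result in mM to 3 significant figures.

v/Vmax = [S]/(Km+[S]) = 0.17, so [S] = Km·0.17/(1 − 0.17) = 0.51 × 0.2048.
[S] = 0.104 mM.

0.104 mM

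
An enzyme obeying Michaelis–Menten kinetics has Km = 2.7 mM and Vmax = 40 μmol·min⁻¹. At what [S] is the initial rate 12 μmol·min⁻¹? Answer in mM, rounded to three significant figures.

1.16 mM

The required fractional saturation is v/Vmax = 12/40 = 0.3000.
Then [S]/(Km+[S]) = 0.3000 ⇒ [S] = 2.7 × 0.3000/(1 − 0.3000) = 1.16 mM.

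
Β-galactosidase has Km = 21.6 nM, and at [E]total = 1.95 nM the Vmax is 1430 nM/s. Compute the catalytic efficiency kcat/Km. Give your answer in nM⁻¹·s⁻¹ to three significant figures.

kcat = Vmax/[E]total = 1430/1.95 = 733 s⁻¹.
kcat/Km = 733/21.6 = 34.0 nM⁻¹·s⁻¹.

34.0 nM⁻¹·s⁻¹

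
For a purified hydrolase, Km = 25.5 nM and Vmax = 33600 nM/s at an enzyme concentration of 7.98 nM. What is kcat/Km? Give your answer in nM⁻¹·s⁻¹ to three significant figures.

kcat = Vmax/[E]total = 33600/7.98 = 4210 s⁻¹.
kcat/Km = 4210/25.5 = 165 nM⁻¹·s⁻¹.

165 nM⁻¹·s⁻¹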